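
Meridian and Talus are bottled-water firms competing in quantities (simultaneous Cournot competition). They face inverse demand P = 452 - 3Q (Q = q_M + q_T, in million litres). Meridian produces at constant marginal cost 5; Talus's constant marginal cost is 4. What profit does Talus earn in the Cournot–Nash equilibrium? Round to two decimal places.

7466.70

Meridian's profit: π_M = (452 - 3Q)q_M - (5q_M). Setting ∂π_M/∂q_M = 0: 447 - 6q_M - 3(q_T) = 0.
Talus's first-order condition: 448 - 6q_T - 3(q_M) = 0.
Rearranging gives the reaction functions q_M = (447 - 3q_T)/6 and q_T = (448 - 3q_M)/6.
Solving the pair: q_M = 446/9, q_T = 449/9.
Price P = 452 - 3·(895/9) = 461/3.
Talus's profit: (461/3 - 4)·(449/9) = 7466.7037.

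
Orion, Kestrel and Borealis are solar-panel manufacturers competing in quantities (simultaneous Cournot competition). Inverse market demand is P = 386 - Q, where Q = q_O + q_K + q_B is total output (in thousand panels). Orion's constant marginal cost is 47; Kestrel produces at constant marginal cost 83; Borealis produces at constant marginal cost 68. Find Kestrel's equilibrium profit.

Orion's profit: π_O = (386 - Q)q_O - (47q_O). Setting ∂π_O/∂q_O = 0: 339 - 2q_O - (q_K + q_B) = 0.
Kestrel's first-order condition: 303 - 2q_K - (q_O + q_B) = 0.
Borealis's first-order condition: 318 - 2q_B - (q_O + q_K) = 0.
Adding the 3 conditions: 960 − 2Q − 2Q = 0, i.e. Q = 240.
Back-substituting: q_O = (339 − 240) = 99, q_K = (303 − 240) = 63, q_B = (318 − 240) = 78.
Price P = 386 - 240 = 146.
Kestrel's profit: (146 - 83)·63 = 3969.

3969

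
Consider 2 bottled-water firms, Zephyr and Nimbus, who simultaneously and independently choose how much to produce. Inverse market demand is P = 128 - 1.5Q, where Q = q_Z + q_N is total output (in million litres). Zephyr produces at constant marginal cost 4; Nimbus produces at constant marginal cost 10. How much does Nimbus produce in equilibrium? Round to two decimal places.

24.89

Zephyr's profit: π_Z = (128 - 1.5Q)q_Z - (4q_Z). Setting ∂π_Z/∂q_Z = 0: 124 - 3q_Z - (3/2)(q_N) = 0.
Nimbus's first-order condition: 118 - 3q_N - (3/2)(q_Z) = 0.
Best responses: q_Z = (124 - (3/2)q_N)/3, q_N = (118 - (3/2)q_Z)/3.
Substituting one into the other gives q_Z = 260/9 and q_N = 224/9.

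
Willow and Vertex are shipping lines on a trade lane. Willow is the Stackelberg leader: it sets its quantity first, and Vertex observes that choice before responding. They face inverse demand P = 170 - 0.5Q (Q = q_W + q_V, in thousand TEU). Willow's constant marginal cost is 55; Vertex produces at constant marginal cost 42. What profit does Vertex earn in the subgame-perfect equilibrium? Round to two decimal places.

2964.50

Solve by backward induction. Given q_W, the follower Vertex maximises π_V = (170 - (1/2)q_W - (1/2)q_V)q_V - 42q_V.
Setting the follower's marginal profit to zero, 128 - (1/2)q_W - q_V = 0, i.e. q_V = (128 - (1/2)q_W).
Willow substitutes q_V(q_W) into its own profit: π_W = q_W(170 - (1/2)q_W - (128 - (1/2)q_W)/2) - 55q_W = (106 - (1/4)q_W)q_W - 55q_W.
Leader FOC: 51 - (1/2)q_W = 0, so q_W = 102.
Then q_V = (128 - (1/2)·102) = 77.
Price P = 170 - (1/2)·179 = 161/2.
Vertex's profit: (161/2 - 42)·77 = 2964.5000.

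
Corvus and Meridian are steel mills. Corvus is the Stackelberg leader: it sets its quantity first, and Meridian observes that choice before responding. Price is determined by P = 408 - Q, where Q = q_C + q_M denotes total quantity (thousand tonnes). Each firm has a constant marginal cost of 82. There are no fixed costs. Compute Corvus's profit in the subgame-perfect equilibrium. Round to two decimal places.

Solve by backward induction. Given q_C, the follower Meridian maximises π_M = (408 - q_C - q_M)q_M - 82q_M.
Setting the follower's marginal profit to zero, 326 - q_C - 2q_M = 0, i.e. q_M = (326 - q_C)/2.
The leader anticipates this reaction. Substituting into P = 408 - Q gives P = 245 - (1/2)q_C, so π_C = (245 - (1/2)q_C)q_C - 82q_C.
The leader's first-order condition 163 - q_C = 0 yields q_C = 163.
Then q_M = (326 - 163)/2 = 163/2.
Price P = 408 - 489/2 = 327/2.
Corvus's profit: (327/2 - 82)·163 = 13284.5000.

13284.50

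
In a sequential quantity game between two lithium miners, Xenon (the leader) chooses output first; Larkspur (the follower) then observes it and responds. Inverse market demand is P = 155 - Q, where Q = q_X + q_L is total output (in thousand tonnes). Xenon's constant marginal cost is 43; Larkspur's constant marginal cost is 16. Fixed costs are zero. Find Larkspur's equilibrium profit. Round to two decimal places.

2328.06

Solve by backward induction. Given q_X, the follower Larkspur maximises π_L = (155 - q_X - q_L)q_L - 16q_L.
Setting the follower's marginal profit to zero, 139 - q_X - 2q_L = 0, i.e. q_L = (139 - q_X)/2.
The leader anticipates this reaction. Substituting into P = 155 - Q gives P = 171/2 - (1/2)q_X, so π_X = (171/2 - (1/2)q_X)q_X - 43q_X.
Leader FOC: 85/2 - q_X = 0, so q_X = 85/2.
Then q_L = (139 - 85/2)/2 = 193/4.
Price P = 155 - 363/4 = 257/4.
Larkspur's profit: (257/4 - 16)·(193/4) = 2328.0625.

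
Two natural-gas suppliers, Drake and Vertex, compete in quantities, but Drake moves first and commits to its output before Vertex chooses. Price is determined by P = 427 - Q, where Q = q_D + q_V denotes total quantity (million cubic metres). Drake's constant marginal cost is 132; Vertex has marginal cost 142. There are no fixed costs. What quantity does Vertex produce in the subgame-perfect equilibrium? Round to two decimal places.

66.25

Solve by backward induction. Given q_D, the follower Vertex maximises π_V = (427 - q_D - q_V)q_V - 142q_V.
∂π_V/∂q_V = 285 - q_D - 2q_V = 0 gives the reaction function q_V = (285 - q_D)/2.
The leader anticipates this reaction. Substituting into P = 427 - Q gives P = 569/2 - (1/2)q_D, so π_D = (569/2 - (1/2)q_D)q_D - 132q_D.
The leader's first-order condition 305/2 - q_D = 0 yields q_D = 305/2.
Then q_V = (285 - 305/2)/2 = 265/4.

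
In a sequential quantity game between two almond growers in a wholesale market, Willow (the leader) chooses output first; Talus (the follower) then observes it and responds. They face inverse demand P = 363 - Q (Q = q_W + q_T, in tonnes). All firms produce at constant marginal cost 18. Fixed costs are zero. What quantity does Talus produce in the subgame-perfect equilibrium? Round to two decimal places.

86.25

The follower Talus best-responds to any q_W: π_T = (363 - Q)q_T - 18q_T.
Setting the follower's marginal profit to zero, 345 - q_W - 2q_T = 0, i.e. q_T = (345 - q_W)/2.
The leader anticipates this reaction. Substituting into P = 363 - Q gives P = 381/2 - (1/2)q_W, so π_W = (381/2 - (1/2)q_W)q_W - 18q_W.
The leader's first-order condition 345/2 - q_W = 0 yields q_W = 345/2.
Then q_T = (345 - 345/2)/2 = 345/4.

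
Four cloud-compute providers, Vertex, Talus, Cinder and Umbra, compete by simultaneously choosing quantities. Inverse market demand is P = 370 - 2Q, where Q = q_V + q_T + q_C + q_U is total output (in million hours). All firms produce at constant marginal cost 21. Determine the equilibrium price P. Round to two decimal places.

90.80

Each firm earns π_i = (370 - 2Q)q_i - 21q_i.
Setting ∂π_i/∂q_i = 0 with rivals' quantities fixed: 349 - 4q_i - 2·Σ_{j≠i} q_j = 0.
By symmetry each firm produces the same amount; substituting Σ_{j≠i} q_j = 3q_i yields q_i = 349/10.
Total output Q = 698/5, so price P = 370 - 2·(698/5) = 454/5.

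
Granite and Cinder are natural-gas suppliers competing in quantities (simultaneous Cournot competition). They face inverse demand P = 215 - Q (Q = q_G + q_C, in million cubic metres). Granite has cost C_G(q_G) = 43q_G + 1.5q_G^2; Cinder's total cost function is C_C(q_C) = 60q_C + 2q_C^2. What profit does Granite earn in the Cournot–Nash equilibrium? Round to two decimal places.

2286.35

Granite's profit: π_G = (215 - Q)q_G - (43q_G + (3/2)q_G²). Setting ∂π_G/∂q_G = 0: 172 - 5q_G - (q_C) = 0.
Cinder's first-order condition: 155 - 6q_C - (q_G) = 0.
Rearranging gives the reaction functions q_G = (172 - q_C)/5 and q_C = (155 - q_G)/6.
Substituting one into the other gives q_G = 877/29 and q_C = 603/29.
Price P = 215 - 1480/29 = 163.9655.
Granite's profit: 163.9655·(877/29) - 43·(877/29) - (3/2)(877/29)² = 2286.3526.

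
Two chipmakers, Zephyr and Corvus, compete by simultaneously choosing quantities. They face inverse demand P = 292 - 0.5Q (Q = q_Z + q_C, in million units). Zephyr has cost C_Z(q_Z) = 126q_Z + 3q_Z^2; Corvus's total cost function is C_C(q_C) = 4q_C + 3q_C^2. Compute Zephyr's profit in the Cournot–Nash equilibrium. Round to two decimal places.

1526.21

Zephyr's profit: π_Z = (292 - 0.5Q)q_Z - (126q_Z + 3q_Z²). Setting ∂π_Z/∂q_Z = 0: 166 - 7q_Z - (1/2)(q_C) = 0.
Corvus's first-order condition: 288 - 7q_C - (1/2)(q_Z) = 0.
Rearranging gives the reaction functions q_Z = (166 - (1/2)q_C)/7 and q_C = (288 - (1/2)q_Z)/7.
Solving the pair: q_Z = 20.8821, q_C = 39.6513.
Price P = 292 - (1/2)·(908/15) = 261.7333.
Zephyr's profit: 261.7333·20.8821 - 126·20.8821 - 3·20.8821² = 1526.2102.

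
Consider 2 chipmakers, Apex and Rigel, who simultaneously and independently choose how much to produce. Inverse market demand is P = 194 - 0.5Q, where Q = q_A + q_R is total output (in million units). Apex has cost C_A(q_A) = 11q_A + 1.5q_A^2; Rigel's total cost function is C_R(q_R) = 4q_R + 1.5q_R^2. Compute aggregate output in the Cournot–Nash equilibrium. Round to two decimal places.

Apex's profit: π_A = (194 - 0.5Q)q_A - (11q_A + (3/2)q_A²). Setting ∂π_A/∂q_A = 0: 183 - 4q_A - (1/2)(q_R) = 0.
Rigel's first-order condition: 190 - 4q_R - (1/2)(q_A) = 0.
Rearranging gives the reaction functions q_A = (183 - (1/2)q_R)/4 and q_R = (190 - (1/2)q_A)/4.
Substituting one into the other gives q_A = 364/9 and q_R = 382/9.
Total output Q = 364/9 + 382/9 = 746/9.

82.89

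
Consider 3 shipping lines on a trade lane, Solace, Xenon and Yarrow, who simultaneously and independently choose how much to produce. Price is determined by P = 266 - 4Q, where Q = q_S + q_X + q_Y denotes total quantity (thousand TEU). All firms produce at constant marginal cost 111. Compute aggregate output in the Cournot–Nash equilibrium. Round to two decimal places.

29.06

Each firm earns π_i = (266 - 4Q)q_i - 111q_i.
First-order condition (treating rivals' output as given): 155 - 8q_i - 4·Σ_{j≠i} q_j = 0.
By symmetry each firm produces the same amount; substituting Σ_{j≠i} q_j = 2q_i yields q_i = 155/16.
Total output Q = 155/16 + 155/16 + 155/16 = 465/16.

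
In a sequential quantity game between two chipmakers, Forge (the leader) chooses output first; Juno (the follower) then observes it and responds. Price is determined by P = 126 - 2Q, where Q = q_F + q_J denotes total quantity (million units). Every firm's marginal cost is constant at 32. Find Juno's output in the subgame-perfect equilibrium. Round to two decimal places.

Solve by backward induction. Given q_F, the follower Juno maximises π_J = (126 - 2q_F - 2q_J)q_J - 32q_J.
Follower FOC: 94 - 2q_F - 4q_J = 0, so q_J(q_F) = (94 - 2q_F)/4.
Forge substitutes q_J(q_F) into its own profit: π_F = q_F(126 - 2q_F - (94 - 2q_F)/2) - 32q_F = (79 - q_F)q_F - 32q_F.
Maximising: ∂π_F/∂q_F = 47 - 2q_F = 0, giving q_F = 47/2.
Then q_J = (94 - 2·(47/2))/4 = 47/4.

11.75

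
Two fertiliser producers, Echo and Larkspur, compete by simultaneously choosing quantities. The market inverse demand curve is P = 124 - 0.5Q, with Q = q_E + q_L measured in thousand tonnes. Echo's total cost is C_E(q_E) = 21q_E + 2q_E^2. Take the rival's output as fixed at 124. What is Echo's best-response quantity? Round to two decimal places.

With the rival's output fixed at 124, Echo's profit is π_E = (124 - (1/2)·124 - (1/2)q_E)q_E - (21q_E + 2q_E²) = (62 - (1/2)q_E)q_E - (21q_E + 2q_E²).
∂π_E/∂q_E = 41 - 5q_E = 0, so q_E = 41/5.

8.20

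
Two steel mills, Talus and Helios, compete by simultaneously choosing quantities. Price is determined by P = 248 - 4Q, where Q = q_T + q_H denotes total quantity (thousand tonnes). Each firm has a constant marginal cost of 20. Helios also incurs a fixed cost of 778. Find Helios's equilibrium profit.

666

A representative firm's profit is π_i = q_i(248 - 4Q) - 20q_i.
Setting ∂π_i/∂q_i = 0 with rivals' quantities fixed: 228 - 8q_i - 4q_j = 0.
By symmetry each firm produces the same amount; substituting q_j = q_i yields q_i = 228/12 = 19.
Price P = 248 - 4·38 = 96.
Helios's profit: (96 - 20)·19 - 778 = 666.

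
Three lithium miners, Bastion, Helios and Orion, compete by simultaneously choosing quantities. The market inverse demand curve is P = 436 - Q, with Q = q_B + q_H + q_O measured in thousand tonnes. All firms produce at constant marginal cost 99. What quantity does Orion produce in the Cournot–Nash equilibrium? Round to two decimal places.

Each firm earns π_i = (436 - Q)q_i - 99q_i.
First-order condition (treating rivals' output as given): 337 - 2q_i - Σ_{j≠i} q_j = 0.
With identical firms every q_j equals q_i, so Σ_{j≠i} q_j = 2q_i and 337 = 4q_i, giving q_i = 337/4.

84.25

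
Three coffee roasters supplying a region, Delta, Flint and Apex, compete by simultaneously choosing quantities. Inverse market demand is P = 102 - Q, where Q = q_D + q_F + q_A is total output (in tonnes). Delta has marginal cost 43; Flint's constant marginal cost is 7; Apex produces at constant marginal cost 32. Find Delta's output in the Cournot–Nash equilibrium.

3

Delta's profit: π_D = (102 - Q)q_D - (43q_D). Setting ∂π_D/∂q_D = 0: 59 - 2q_D - (q_F + q_A) = 0.
Flint's first-order condition: 95 - 2q_F - (q_D + q_A) = 0.
Apex's profit: π_A = (102 - Q)q_A - (32q_A). Setting ∂π_A/∂q_A = 0: 70 - 2q_A - (q_D + q_F) = 0.
Adding the 3 first-order conditions: 224 − 4Q = 0, so Q = 56.
Back-substituting: q_D = (59 − 56) = 3, q_F = (95 − 56) = 39, q_A = (70 − 56) = 14.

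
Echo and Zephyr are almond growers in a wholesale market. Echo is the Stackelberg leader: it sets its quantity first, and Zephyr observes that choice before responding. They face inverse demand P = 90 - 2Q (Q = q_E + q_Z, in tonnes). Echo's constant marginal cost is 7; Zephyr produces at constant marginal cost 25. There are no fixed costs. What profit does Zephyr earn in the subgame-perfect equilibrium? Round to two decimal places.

26.28

Solve by backward induction. Given q_E, the follower Zephyr maximises π_Z = (90 - 2q_E - 2q_Z)q_Z - 25q_Z.
∂π_Z/∂q_Z = 65 - 2q_E - 4q_Z = 0 gives the reaction function q_Z = (65 - 2q_E)/4.
The leader anticipates this reaction. Substituting into P = 90 - 2Q gives P = 115/2 - q_E, so π_E = (115/2 - q_E)q_E - 7q_E.
The leader's first-order condition 101/2 - 2q_E = 0 yields q_E = 101/4.
Then q_Z = (65 - 2·(101/4))/4 = 29/8.
Price P = 90 - 2·(231/8) = 129/4.
Zephyr's profit: (129/4 - 25)·(29/8) = 841/32.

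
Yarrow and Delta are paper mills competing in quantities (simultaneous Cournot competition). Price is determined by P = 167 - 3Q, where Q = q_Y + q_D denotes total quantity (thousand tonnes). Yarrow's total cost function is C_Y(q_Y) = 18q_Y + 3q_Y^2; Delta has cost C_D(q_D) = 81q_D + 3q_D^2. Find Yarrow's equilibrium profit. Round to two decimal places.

770.67

Yarrow's profit: π_Y = (167 - 3Q)q_Y - (18q_Y + 3q_Y²). Setting ∂π_Y/∂q_Y = 0: 149 - 12q_Y - 3(q_D) = 0.
Delta's profit: π_D = (167 - 3Q)q_D - (81q_D + 3q_D²). Setting ∂π_D/∂q_D = 0: 86 - 12q_D - 3(q_Y) = 0.
So q_Y = (149 - 3q_D)/12 and q_D = (86 - 3q_Y)/12.
Substituting one into the other gives q_Y = 34/3 and q_D = 13/3.
Price P = 167 - 3·(47/3) = 120.
Yarrow's profit: 120·(34/3) - 18·(34/3) - 3(34/3)² = 770.6667.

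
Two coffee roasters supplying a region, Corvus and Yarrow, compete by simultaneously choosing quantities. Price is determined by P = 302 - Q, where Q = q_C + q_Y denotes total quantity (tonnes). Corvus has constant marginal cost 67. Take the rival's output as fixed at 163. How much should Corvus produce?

36

With the rival's output fixed at 163, Corvus's profit is π_C = (302 - 163 - q_C)q_C - (67q_C) = (139 - q_C)q_C - (67q_C).
∂π_C/∂q_C = 72 - 2q_C = 0, so q_C = 36.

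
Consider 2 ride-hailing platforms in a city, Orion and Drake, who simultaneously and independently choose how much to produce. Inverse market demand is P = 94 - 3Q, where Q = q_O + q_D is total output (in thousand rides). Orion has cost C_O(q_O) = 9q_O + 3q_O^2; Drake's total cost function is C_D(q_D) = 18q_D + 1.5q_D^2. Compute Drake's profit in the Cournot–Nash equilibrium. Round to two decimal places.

Orion's profit: π_O = (94 - 3Q)q_O - (9q_O + 3q_O²). Setting ∂π_O/∂q_O = 0: 85 - 12q_O - 3(q_D) = 0.
Drake's profit: π_D = (94 - 3Q)q_D - (18q_D + (3/2)q_D²). Setting ∂π_D/∂q_D = 0: 76 - 9q_D - 3(q_O) = 0.
So q_O = (85 - 3q_D)/12 and q_D = (76 - 3q_O)/9.
Solving the pair: q_O = 179/33, q_D = 73/11.
Price P = 94 - 3·(398/33) = 636/11.
Drake's profit: (636/11)·(73/11) - 18·(73/11) - (3/2)(73/11)² = 198.1860.

198.19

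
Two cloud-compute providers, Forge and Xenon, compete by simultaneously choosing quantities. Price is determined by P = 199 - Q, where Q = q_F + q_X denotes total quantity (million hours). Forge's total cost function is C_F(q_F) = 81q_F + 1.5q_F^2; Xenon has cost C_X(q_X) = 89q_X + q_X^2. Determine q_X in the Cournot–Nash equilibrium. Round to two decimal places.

22.74

Forge's profit: π_F = (199 - Q)q_F - (81q_F + (3/2)q_F²). Setting ∂π_F/∂q_F = 0: 118 - 5q_F - (q_X) = 0.
Xenon's first-order condition: 110 - 4q_X - (q_F) = 0.
Best responses: q_F = (118 - q_X)/5, q_X = (110 - q_F)/4.
Substituting one into the other gives q_F = 362/19 and q_X = 432/19.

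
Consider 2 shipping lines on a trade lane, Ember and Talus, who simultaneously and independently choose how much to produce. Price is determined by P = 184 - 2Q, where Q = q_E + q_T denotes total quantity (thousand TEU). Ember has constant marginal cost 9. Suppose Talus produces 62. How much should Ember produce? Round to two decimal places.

With the rival's output fixed at 62, Ember's profit is π_E = (184 - 2·62 - 2q_E)q_E - (9q_E) = (60 - 2q_E)q_E - (9q_E).
∂π_E/∂q_E = 51 - 4q_E = 0, so q_E = 51/4.

12.75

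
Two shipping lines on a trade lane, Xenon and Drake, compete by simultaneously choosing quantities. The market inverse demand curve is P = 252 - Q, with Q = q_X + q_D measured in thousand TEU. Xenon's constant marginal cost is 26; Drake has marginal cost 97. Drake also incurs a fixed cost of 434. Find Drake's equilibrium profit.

350

Xenon's profit: π_X = (252 - Q)q_X - (26q_X). Setting ∂π_X/∂q_X = 0: 226 - 2q_X - (q_D) = 0.
Drake's first-order condition: 155 - 2q_D - (q_X) = 0.
Best responses: q_X = (226 - q_D)/2, q_D = (155 - q_X)/2.
Substituting one into the other gives q_X = 99 and q_D = 28.
Price P = 252 - 127 = 125.
Drake's profit: (125 - 97)·28 - 434 = 350.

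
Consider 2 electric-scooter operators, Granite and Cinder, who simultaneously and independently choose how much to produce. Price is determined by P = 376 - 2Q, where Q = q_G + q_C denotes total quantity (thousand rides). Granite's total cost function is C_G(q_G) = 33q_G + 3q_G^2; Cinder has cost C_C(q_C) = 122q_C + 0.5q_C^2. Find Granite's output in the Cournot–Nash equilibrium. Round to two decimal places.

Granite's profit: π_G = (376 - 2Q)q_G - (33q_G + 3q_G²). Setting ∂π_G/∂q_G = 0: 343 - 10q_G - 2(q_C) = 0.
Cinder's first-order condition: 254 - 5q_C - 2(q_G) = 0.
Rearranging gives the reaction functions q_G = (343 - 2q_C)/10 and q_C = (254 - 2q_G)/5.
Solving the pair: q_G = 1207/46, q_C = 927/23.

26.24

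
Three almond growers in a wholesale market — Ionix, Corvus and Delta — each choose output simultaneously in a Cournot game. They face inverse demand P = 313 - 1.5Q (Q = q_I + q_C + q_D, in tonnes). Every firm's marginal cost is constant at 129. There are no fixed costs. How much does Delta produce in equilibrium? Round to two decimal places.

30.67

A representative firm's profit is π_i = q_i(313 - 1.5Q) - 129q_i.
Setting ∂π_i/∂q_i = 0 with rivals' quantities fixed: 184 - 3q_i - (3/2)·Σ_{j≠i} q_j = 0.
With identical firms every q_j equals q_i, so Σ_{j≠i} q_j = 2q_i and 184 = 6q_i, giving q_i = 92/3.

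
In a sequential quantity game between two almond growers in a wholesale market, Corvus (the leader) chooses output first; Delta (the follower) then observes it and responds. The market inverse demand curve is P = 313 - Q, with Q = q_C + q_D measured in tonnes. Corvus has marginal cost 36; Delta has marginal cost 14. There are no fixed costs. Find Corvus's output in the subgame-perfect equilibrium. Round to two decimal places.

127.50

The follower Delta best-responds to any q_C: π_D = (313 - Q)q_D - 14q_D.
Follower FOC: 299 - q_C - 2q_D = 0, so q_D(q_C) = (299 - q_C)/2.
The leader anticipates this reaction. Substituting into P = 313 - Q gives P = 327/2 - (1/2)q_C, so π_C = (327/2 - (1/2)q_C)q_C - 36q_C.
Maximising: ∂π_C/∂q_C = 255/2 - q_C = 0, giving q_C = 255/2.
Then q_D = (299 - 255/2)/2 = 343/4.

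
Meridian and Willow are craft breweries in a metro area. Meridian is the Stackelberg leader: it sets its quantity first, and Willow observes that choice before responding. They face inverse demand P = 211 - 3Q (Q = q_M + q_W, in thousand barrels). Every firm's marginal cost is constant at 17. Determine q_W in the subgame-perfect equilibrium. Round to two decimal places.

Solve by backward induction. Given q_M, the follower Willow maximises π_W = (211 - 3q_M - 3q_W)q_W - 17q_W.
∂π_W/∂q_W = 194 - 3q_M - 6q_W = 0 gives the reaction function q_W = (194 - 3q_M)/6.
Meridian substitutes q_W(q_M) into its own profit: π_M = q_M(211 - 3q_M - (194 - 3q_M)/2) - 17q_M = (114 - (3/2)q_M)q_M - 17q_M.
Leader FOC: 97 - 3q_M = 0, so q_M = 97/3.
Then q_W = (194 - 3·(97/3))/6 = 97/6.

16.17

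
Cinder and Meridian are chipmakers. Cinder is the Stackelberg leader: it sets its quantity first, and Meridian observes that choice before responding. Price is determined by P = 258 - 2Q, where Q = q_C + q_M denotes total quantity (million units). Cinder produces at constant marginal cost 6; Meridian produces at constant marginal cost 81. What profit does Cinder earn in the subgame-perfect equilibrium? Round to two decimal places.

The follower Meridian best-responds to any q_C: π_M = (258 - 2Q)q_M - 81q_M.
Setting the follower's marginal profit to zero, 177 - 2q_C - 4q_M = 0, i.e. q_M = (177 - 2q_C)/4.
Cinder substitutes q_M(q_C) into its own profit: π_C = q_C(258 - 2q_C - (177 - 2q_C)/2) - 6q_C = (339/2 - q_C)q_C - 6q_C.
Leader FOC: 327/2 - 2q_C = 0, so q_C = 327/4.
Then q_M = (177 - 2·(327/4))/4 = 27/8.
Price P = 258 - 2·(681/8) = 351/4.
Cinder's profit: (351/4 - 6)·(327/4) = 6683.0625.

6683.06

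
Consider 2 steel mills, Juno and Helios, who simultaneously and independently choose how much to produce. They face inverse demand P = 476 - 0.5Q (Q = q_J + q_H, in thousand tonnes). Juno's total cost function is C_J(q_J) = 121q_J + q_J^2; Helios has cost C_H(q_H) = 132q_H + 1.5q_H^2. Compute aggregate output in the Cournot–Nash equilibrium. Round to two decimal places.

178.94

Juno's profit: π_J = (476 - 0.5Q)q_J - (121q_J + q_J²). Setting ∂π_J/∂q_J = 0: 355 - 3q_J - (1/2)(q_H) = 0.
Helios's profit: π_H = (476 - 0.5Q)q_H - (132q_H + (3/2)q_H²). Setting ∂π_H/∂q_H = 0: 344 - 4q_H - (1/2)(q_J) = 0.
Best responses: q_J = (355 - (1/2)q_H)/3, q_H = (344 - (1/2)q_J)/4.
Solving the pair: q_J = 106.2128, q_H = 72.7234.
Total output Q = 106.2128 + 72.7234 = 178.9362.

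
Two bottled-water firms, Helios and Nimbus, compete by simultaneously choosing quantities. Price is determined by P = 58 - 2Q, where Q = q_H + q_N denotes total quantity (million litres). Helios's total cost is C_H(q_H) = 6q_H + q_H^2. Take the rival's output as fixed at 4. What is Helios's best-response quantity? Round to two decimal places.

With the rival's output fixed at 4, Helios's profit is π_H = (58 - 2·4 - 2q_H)q_H - (6q_H + q_H²) = (50 - 2q_H)q_H - (6q_H + q_H²).
∂π_H/∂q_H = 44 - 6q_H = 0, so q_H = 22/3.

7.33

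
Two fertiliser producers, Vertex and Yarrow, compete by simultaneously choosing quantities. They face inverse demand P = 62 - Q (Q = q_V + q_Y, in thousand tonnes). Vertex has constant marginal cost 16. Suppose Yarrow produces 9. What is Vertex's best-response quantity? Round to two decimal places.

With the rival's output fixed at 9, Vertex's profit is π_V = (62 - 9 - q_V)q_V - (16q_V) = (53 - q_V)q_V - (16q_V).
∂π_V/∂q_V = 37 - 2q_V = 0, so q_V = 37/2.

18.50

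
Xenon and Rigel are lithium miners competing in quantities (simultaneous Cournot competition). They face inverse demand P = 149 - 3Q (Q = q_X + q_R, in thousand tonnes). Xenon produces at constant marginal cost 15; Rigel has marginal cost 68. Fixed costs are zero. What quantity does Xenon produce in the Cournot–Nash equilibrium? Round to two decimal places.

Xenon's profit: π_X = (149 - 3Q)q_X - (15q_X). Setting ∂π_X/∂q_X = 0: 134 - 6q_X - 3(q_R) = 0.
Rigel's first-order condition: 81 - 6q_R - 3(q_X) = 0.
Best responses: q_X = (134 - 3q_R)/6, q_R = (81 - 3q_X)/6.
Solving the pair: q_X = 187/9, q_R = 28/9.

20.78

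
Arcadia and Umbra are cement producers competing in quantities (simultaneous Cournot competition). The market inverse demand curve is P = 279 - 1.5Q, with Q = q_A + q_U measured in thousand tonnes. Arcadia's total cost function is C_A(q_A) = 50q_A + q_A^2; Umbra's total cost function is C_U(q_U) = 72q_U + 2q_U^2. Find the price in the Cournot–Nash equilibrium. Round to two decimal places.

188.13

Arcadia's profit: π_A = (279 - 1.5Q)q_A - (50q_A + q_A²). Setting ∂π_A/∂q_A = 0: 229 - 5q_A - (3/2)(q_U) = 0.
Umbra's profit: π_U = (279 - 1.5Q)q_U - (72q_U + 2q_U²). Setting ∂π_U/∂q_U = 0: 207 - 7q_U - (3/2)(q_A) = 0.
So q_A = (229 - (3/2)q_U)/5 and q_U = (207 - (3/2)q_A)/7.
Substituting one into the other gives q_A = 39.4656 and q_U = 21.1145.
Total output Q = 60.5802, so price P = 279 - (3/2)·60.5802 = 188.1298.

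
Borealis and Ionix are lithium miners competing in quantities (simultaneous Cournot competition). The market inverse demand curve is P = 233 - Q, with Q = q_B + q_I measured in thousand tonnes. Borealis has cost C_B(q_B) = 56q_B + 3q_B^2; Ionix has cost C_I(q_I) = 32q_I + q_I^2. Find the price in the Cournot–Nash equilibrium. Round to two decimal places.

Borealis's profit: π_B = (233 - Q)q_B - (56q_B + 3q_B²). Setting ∂π_B/∂q_B = 0: 177 - 8q_B - (q_I) = 0.
Ionix's profit: π_I = (233 - Q)q_I - (32q_I + q_I²). Setting ∂π_I/∂q_I = 0: 201 - 4q_I - (q_B) = 0.
Rearranging gives the reaction functions q_B = (177 - q_I)/8 and q_I = (201 - q_B)/4.
Solving the pair: q_B = 507/31, q_I = 1431/31.
Total output Q = 1938/31, so price P = 233 - 1938/31 = 170.4839.

170.48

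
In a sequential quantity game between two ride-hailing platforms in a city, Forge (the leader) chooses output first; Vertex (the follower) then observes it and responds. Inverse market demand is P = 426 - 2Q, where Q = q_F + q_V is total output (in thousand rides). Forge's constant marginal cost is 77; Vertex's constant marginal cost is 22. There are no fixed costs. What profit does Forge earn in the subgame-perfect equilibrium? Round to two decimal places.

The follower Vertex best-responds to any q_F: π_V = (426 - 2Q)q_V - 22q_V.
Setting the follower's marginal profit to zero, 404 - 2q_F - 4q_V = 0, i.e. q_V = (404 - 2q_F)/4.
The leader anticipates this reaction. Substituting into P = 426 - 2Q gives P = 224 - q_F, so π_F = (224 - q_F)q_F - 77q_F.
The leader's first-order condition 147 - 2q_F = 0 yields q_F = 147/2.
Then q_V = (404 - 2·(147/2))/4 = 257/4.
Price P = 426 - 2·(551/4) = 301/2.
Forge's profit: (301/2 - 77)·(147/2) = 5402.2500.

5402.25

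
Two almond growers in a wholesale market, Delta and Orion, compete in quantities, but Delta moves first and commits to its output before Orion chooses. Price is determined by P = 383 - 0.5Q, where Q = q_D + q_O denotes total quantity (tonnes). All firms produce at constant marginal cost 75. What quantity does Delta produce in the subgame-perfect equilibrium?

308

Solve by backward induction. Given q_D, the follower Orion maximises π_O = (383 - (1/2)q_D - (1/2)q_O)q_O - 75q_O.
Follower FOC: 308 - (1/2)q_D - q_O = 0, so q_O(q_D) = (308 - (1/2)q_D).
The leader anticipates this reaction. Substituting into P = 383 - 0.5Q gives P = 229 - (1/4)q_D, so π_D = (229 - (1/4)q_D)q_D - 75q_D.
Maximising: ∂π_D/∂q_D = 154 - (1/2)q_D = 0, giving q_D = 308.
Then q_O = (308 - (1/2)·308) = 154.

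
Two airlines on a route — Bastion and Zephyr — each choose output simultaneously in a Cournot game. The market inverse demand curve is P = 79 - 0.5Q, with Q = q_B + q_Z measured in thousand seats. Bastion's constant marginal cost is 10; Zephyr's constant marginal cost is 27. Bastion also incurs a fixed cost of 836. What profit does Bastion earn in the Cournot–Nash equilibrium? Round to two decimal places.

Bastion's profit: π_B = (79 - 0.5Q)q_B - (10q_B). Setting ∂π_B/∂q_B = 0: 69 - q_B - (1/2)(q_Z) = 0.
Zephyr's profit: π_Z = (79 - 0.5Q)q_Z - (27q_Z). Setting ∂π_Z/∂q_Z = 0: 52 - q_Z - (1/2)(q_B) = 0.
Rearranging gives the reaction functions q_B = (69 - (1/2)q_Z) and q_Z = (52 - (1/2)q_B).
Substituting one into the other gives q_B = 172/3 and q_Z = 70/3.
Price P = 79 - (1/2)·(242/3) = 116/3.
Bastion's profit: (116/3 - 10)·(172/3) - 836 = 807.5556.

807.56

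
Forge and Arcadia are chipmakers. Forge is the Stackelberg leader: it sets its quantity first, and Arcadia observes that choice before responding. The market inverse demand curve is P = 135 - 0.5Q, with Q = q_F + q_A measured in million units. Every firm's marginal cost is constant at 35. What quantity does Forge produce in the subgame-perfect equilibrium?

100

The follower Arcadia best-responds to any q_F: π_A = (135 - 0.5Q)q_A - 35q_A.
∂π_A/∂q_A = 100 - (1/2)q_F - q_A = 0 gives the reaction function q_A = (100 - (1/2)q_F).
The leader anticipates this reaction. Substituting into P = 135 - 0.5Q gives P = 85 - (1/4)q_F, so π_F = (85 - (1/4)q_F)q_F - 35q_F.
The leader's first-order condition 50 - (1/2)q_F = 0 yields q_F = 100.
Then q_A = (100 - (1/2)·100) = 50.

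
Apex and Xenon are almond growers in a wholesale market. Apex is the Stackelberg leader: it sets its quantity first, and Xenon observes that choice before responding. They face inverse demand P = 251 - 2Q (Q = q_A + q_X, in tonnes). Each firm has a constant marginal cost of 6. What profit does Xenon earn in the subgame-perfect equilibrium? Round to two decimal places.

The follower Xenon best-responds to any q_A: π_X = (251 - 2Q)q_X - 6q_X.
Setting the follower's marginal profit to zero, 245 - 2q_A - 4q_X = 0, i.e. q_X = (245 - 2q_A)/4.
Apex substitutes q_X(q_A) into its own profit: π_A = q_A(251 - 2q_A - (245 - 2q_A)/2) - 6q_A = (257/2 - q_A)q_A - 6q_A.
Maximising: ∂π_A/∂q_A = 245/2 - 2q_A = 0, giving q_A = 245/4.
Then q_X = (245 - 2·(245/4))/4 = 245/8.
Price P = 251 - 2·(735/8) = 269/4.
Xenon's profit: (269/4 - 6)·(245/8) = 1875.7813.

1875.78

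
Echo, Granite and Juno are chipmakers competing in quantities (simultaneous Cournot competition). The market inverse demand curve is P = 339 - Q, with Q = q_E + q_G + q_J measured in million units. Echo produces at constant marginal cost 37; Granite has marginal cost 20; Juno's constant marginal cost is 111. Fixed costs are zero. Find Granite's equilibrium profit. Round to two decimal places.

Echo's profit: π_E = (339 - Q)q_E - (37q_E). Setting ∂π_E/∂q_E = 0: 302 - 2q_E - (q_G + q_J) = 0.
Granite's first-order condition: 319 - 2q_G - (q_E + q_J) = 0.
Juno's first-order condition: 228 - 2q_J - (q_E + q_G) = 0.
Adding the 3 conditions: 849 − 2Q − 2Q = 0, i.e. Q = 849/4.
Back-substituting: q_E = (302 − 849/4) = 359/4, q_G = (319 − 849/4) = 427/4, q_J = (228 − 849/4) = 63/4.
Price P = 339 - 849/4 = 507/4.
Granite's profit: (507/4 - 20)·(427/4) = 11395.5625.

11395.56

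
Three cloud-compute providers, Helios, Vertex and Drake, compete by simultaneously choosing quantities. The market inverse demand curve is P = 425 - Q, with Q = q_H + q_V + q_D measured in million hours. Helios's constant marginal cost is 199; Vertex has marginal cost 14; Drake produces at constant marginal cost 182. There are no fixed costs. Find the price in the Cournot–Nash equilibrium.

Helios's profit: π_H = (425 - Q)q_H - (199q_H). Setting ∂π_H/∂q_H = 0: 226 - 2q_H - (q_V + q_D) = 0.
Vertex's first-order condition: 411 - 2q_V - (q_H + q_D) = 0.
Drake's profit: π_D = (425 - Q)q_D - (182q_D). Setting ∂π_D/∂q_D = 0: 243 - 2q_D - (q_H + q_V) = 0.
Adding the 3 first-order conditions: 880 − 4Q = 0, so Q = 220.
Back-substituting: q_H = (226 − 220) = 6, q_V = (411 − 220) = 191, q_D = (243 − 220) = 23.
Total output Q = 220, so price P = 425 - 220 = 205.

205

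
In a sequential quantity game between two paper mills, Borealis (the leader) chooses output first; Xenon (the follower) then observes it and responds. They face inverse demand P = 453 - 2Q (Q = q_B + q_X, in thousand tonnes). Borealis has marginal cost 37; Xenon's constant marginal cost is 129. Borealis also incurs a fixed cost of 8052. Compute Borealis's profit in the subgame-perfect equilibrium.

The follower Xenon best-responds to any q_B: π_X = (453 - 2Q)q_X - 129q_X.
Setting the follower's marginal profit to zero, 324 - 2q_B - 4q_X = 0, i.e. q_X = (324 - 2q_B)/4.
The leader anticipates this reaction. Substituting into P = 453 - 2Q gives P = 291 - q_B, so π_B = (291 - q_B)q_B - 37q_B.
The leader's first-order condition 254 - 2q_B = 0 yields q_B = 127.
Then q_X = (324 - 2·127)/4 = 35/2.
Price P = 453 - 2·(289/2) = 164.
Borealis's profit: (164 - 37)·127 - 8052 = 8077.

8077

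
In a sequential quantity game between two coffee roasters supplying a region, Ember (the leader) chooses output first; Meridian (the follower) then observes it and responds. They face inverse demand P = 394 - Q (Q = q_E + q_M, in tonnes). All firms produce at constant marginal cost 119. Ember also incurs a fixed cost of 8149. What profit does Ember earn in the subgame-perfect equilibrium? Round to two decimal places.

The follower Meridian best-responds to any q_E: π_M = (394 - Q)q_M - 119q_M.
∂π_M/∂q_M = 275 - q_E - 2q_M = 0 gives the reaction function q_M = (275 - q_E)/2.
Ember substitutes q_M(q_E) into its own profit: π_E = q_E(394 - q_E - (275 - q_E)/2) - 119q_E = (513/2 - (1/2)q_E)q_E - 119q_E.
Maximising: ∂π_E/∂q_E = 275/2 - q_E = 0, giving q_E = 275/2.
Then q_M = (275 - 275/2)/2 = 275/4.
Price P = 394 - 825/4 = 751/4.
Ember's profit: (751/4 - 119)·(275/2) - 8149 = 1304.1250.

1304.13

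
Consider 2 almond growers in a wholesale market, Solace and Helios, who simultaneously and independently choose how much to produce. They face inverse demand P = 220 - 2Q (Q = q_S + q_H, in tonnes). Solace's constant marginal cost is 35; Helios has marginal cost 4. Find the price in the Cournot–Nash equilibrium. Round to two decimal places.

Solace's profit: π_S = (220 - 2Q)q_S - (35q_S). Setting ∂π_S/∂q_S = 0: 185 - 4q_S - 2(q_H) = 0.
Helios's first-order condition: 216 - 4q_H - 2(q_S) = 0.
Rearranging gives the reaction functions q_S = (185 - 2q_H)/4 and q_H = (216 - 2q_S)/4.
Substituting one into the other gives q_S = 77/3 and q_H = 247/6.
Total output Q = 401/6, so price P = 220 - 2·(401/6) = 259/3.

86.33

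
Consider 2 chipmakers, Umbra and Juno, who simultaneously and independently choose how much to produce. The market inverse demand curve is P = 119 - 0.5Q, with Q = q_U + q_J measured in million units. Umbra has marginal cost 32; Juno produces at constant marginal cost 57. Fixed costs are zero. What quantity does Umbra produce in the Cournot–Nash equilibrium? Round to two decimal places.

74.67

Umbra's profit: π_U = (119 - 0.5Q)q_U - (32q_U). Setting ∂π_U/∂q_U = 0: 87 - q_U - (1/2)(q_J) = 0.
Juno's first-order condition: 62 - q_J - (1/2)(q_U) = 0.
So q_U = (87 - (1/2)q_J) and q_J = (62 - (1/2)q_U).
Substituting one into the other gives q_U = 224/3 and q_J = 74/3.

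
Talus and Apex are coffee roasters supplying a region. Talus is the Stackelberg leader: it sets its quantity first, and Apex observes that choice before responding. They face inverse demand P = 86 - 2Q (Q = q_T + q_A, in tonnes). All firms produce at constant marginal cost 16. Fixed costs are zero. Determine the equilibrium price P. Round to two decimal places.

33.50

The follower Apex best-responds to any q_T: π_A = (86 - 2Q)q_A - 16q_A.
Follower FOC: 70 - 2q_T - 4q_A = 0, so q_A(q_T) = (70 - 2q_T)/4.
The leader anticipates this reaction. Substituting into P = 86 - 2Q gives P = 51 - q_T, so π_T = (51 - q_T)q_T - 16q_T.
Maximising: ∂π_T/∂q_T = 35 - 2q_T = 0, giving q_T = 35/2.
Then q_A = (70 - 2·(35/2))/4 = 35/4.
Total output Q = 105/4, so price P = 86 - 2·(105/4) = 67/2.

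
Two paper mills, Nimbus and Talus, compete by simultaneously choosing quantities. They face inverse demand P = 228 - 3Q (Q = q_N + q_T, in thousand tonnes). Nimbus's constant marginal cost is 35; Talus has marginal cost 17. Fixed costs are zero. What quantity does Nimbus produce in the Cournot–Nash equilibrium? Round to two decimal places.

19.44

Nimbus's profit: π_N = (228 - 3Q)q_N - (35q_N). Setting ∂π_N/∂q_N = 0: 193 - 6q_N - 3(q_T) = 0.
Talus's profit: π_T = (228 - 3Q)q_T - (17q_T). Setting ∂π_T/∂q_T = 0: 211 - 6q_T - 3(q_N) = 0.
Best responses: q_N = (193 - 3q_T)/6, q_T = (211 - 3q_N)/6.
Solving the pair: q_N = 175/9, q_T = 229/9.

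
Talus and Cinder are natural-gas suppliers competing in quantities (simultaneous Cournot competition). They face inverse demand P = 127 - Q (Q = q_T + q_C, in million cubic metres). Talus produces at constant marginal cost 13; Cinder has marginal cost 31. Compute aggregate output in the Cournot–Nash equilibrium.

70

Talus's profit: π_T = (127 - Q)q_T - (13q_T). Setting ∂π_T/∂q_T = 0: 114 - 2q_T - (q_C) = 0.
Cinder's first-order condition: 96 - 2q_C - (q_T) = 0.
So q_T = (114 - q_C)/2 and q_C = (96 - q_T)/2.
Solving the pair: q_T = 44, q_C = 26.
Total output Q = 44 + 26 = 70.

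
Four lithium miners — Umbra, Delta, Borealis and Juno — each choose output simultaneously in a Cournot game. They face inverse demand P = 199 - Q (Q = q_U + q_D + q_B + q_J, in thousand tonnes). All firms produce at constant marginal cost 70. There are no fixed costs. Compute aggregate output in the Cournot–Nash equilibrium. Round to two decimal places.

A representative firm's profit is π_i = q_i(199 - Q) - 70q_i.
First-order condition (treating rivals' output as given): 129 - 2q_i - Σ_{j≠i} q_j = 0.
With identical firms every q_j equals q_i, so Σ_{j≠i} q_j = 3q_i and 129 = 5q_i, giving q_i = 129/5.
Total output Q = 129/5 + 129/5 + 129/5 + 129/5 = 516/5.

103.20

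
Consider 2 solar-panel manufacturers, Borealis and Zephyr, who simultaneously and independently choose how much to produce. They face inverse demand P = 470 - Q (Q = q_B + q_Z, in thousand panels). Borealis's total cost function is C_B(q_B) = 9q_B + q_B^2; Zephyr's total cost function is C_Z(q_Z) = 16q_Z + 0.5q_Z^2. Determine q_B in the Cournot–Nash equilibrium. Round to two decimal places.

Borealis's profit: π_B = (470 - Q)q_B - (9q_B + q_B²). Setting ∂π_B/∂q_B = 0: 461 - 4q_B - (q_Z) = 0.
Zephyr's first-order condition: 454 - 3q_Z - (q_B) = 0.
Best responses: q_B = (461 - q_Z)/4, q_Z = (454 - q_B)/3.
Substituting one into the other gives q_B = 929/11 and q_Z = 1355/11.

84.45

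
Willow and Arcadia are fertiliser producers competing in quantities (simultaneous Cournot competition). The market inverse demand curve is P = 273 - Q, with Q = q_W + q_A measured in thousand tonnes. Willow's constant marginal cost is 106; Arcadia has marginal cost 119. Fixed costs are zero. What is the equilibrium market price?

Willow's profit: π_W = (273 - Q)q_W - (106q_W). Setting ∂π_W/∂q_W = 0: 167 - 2q_W - (q_A) = 0.
Arcadia's profit: π_A = (273 - Q)q_A - (119q_A). Setting ∂π_A/∂q_A = 0: 154 - 2q_A - (q_W) = 0.
Best responses: q_W = (167 - q_A)/2, q_A = (154 - q_W)/2.
Solving the pair: q_W = 60, q_A = 47.
Total output Q = 107, so price P = 273 - 107 = 166.

166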